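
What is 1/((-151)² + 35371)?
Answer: 1/58172 ≈ 1.7190e-5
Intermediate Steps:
1/((-151)² + 35371) = 1/(22801 + 35371) = 1/58172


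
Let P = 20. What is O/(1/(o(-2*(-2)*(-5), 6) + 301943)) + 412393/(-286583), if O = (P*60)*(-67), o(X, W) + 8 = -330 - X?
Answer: -6949824029362393/286583 ≈ -2.4251e+10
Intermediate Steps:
o(X, W) = -338 - X (o(X, W) = -8 + (-330 - X) = -338 - X)
O = -80400 (O = (20*60)*(-67) = 1200*(-67) = -80400)
O/(1/(o(-2*(-2)*(-5), 6) + 301943)) + 412393/(-286583) = -(24249042000 - 80400*(-2*(-2))*(-5)) + 412393/(-286583) = -(24249042000 - 80400*4*(-5)) + 412393*(-1/286583) = -(24249042000 + 1608000) - 412393/286583 = -80400/(1/((-338 + 20) + 301943)) - 412393/286583 = -80400/(1/(-318 + 301943)) - 412393/286583 = -80400/(1/301625) - 412393/286583 = -80400/1/301625 - 412393/286583 = -80400*301625 - 412393/286583 = -24250650000 - 412393/286583 = -6949824029362393/286583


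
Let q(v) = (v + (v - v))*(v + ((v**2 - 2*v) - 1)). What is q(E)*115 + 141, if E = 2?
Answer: 371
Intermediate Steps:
q(v) = v*(-1 + v**2 - v) (q(v) = (v + 0)*(v + (-1 + v**2 - 2*v)) = v*(-1 + v**2 - v))
q(E)*115 + 141 = (2*(-1 + 2**2 - 1*2))*115 + 141 = (2*(-1 + 4 - 2))*115 + 141 = (2*1)*115 + 141 = 2*115 + 141 = 230 + 141 = 371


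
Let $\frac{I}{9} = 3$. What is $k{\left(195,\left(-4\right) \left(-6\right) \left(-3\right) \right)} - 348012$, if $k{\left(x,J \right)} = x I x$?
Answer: $678663$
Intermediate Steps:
$I = 27$ ($I = 9 \cdot 3 = 27$)
$k{\left(x,J \right)} = 27 x^{2}$ ($k{\left(x,J \right)} = x 27 x = 27 x x = 27 x^{2}$)
$k{\left(195,\left(-4\right) \left(-6\right) \left(-3\right) \right)} - 348012 = 27 \cdot 195^{2} - 348012 = 27 \cdot 38025 - 348012 = 1026675 - 348012 = 678663$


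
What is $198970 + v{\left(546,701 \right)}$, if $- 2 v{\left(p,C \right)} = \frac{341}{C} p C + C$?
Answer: $\frac{211053}{2} \approx 1.0553 \cdot 10^{5}$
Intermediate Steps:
$v{\left(p,C \right)} = - \frac{341 p}{2} - \frac{C}{2}$ ($v{\left(p,C \right)} = - \frac{\frac{341}{C} p C + C}{2} = - \frac{\frac{341 p}{C} C + C}{2} = - \frac{341 p + C}{2} = - \frac{C + 341 p}{2} = - \frac{341 p}{2} - \frac{C}{2}$)
$198970 + v{\left(546,701 \right)} = 198970 - \frac{186887}{2} = \frac{211053}{2}$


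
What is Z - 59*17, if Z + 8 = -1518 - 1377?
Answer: -3906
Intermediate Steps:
Z = -2903 (Z = -8 + (-1518 - 1377) = -8 - 2895 = -2903)
Z - 59*17 = -2903 - 59*17 = -2903 - 1003 = -3906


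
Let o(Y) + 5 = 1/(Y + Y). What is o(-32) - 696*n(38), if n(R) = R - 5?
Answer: -1470273/64 ≈ -22973.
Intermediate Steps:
n(R) = -5 + R
o(Y) = -5 + 1/(2*Y) (o(Y) = -5 + 1/(Y + Y) = -5 + 1/(2*Y))
o(-32) - 696*n(38) = (-5 + (1/2)/(-32)) - 696*(-5 + 38) = (-5 + (1/2)*(-1/32)) - 696*33 = (-5 - 1/64) - 22968 = -321/64 - 22968 = -1470273/64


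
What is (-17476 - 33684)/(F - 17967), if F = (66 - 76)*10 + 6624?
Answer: 51160/11443 ≈ 4.4709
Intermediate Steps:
F = 6524 (F = -10*10 + 6624 = -100 + 6624 = 6524)
(-17476 - 33684)/(F - 17967) = (-17476 - 33684)/(6524 - 17967) = -51160/(-11443) = -51160*(-1/11443) = 51160/11443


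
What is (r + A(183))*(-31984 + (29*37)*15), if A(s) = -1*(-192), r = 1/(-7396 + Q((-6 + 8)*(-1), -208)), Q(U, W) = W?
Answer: -23197415663/7604 ≈ -3.0507e+6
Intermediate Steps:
r = -1/7604 (r = 1/(-7396 - 208) = 1/(-7604) = -1/7604 ≈ -0.00013151)
A(s) = 192
(r + A(183))*(-31984 + (29*37)*15) = (-1/7604 + 192)*(-31984 + (29*37)*15) = 1459967*(-31984 + 1073*15)/7604 = 1459967*(-31984 + 16095)/7604 = (1459967/7604)*(-15889) = -23197415663/7604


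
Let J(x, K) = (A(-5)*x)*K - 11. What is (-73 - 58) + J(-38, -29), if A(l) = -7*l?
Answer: 38428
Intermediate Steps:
J(x, K) = -11 + 35*K*x (J(x, K) = ((-7*(-5))*x)*K - 11 = (35*x)*K - 11 = 35*K*x - 11 = -11 + 35*K*x)
(-73 - 58) + J(-38, -29) = (-73 - 58) + (-11 + 35*(-29)*(-38)) = -131 + (-11 + 38570) = -131 + 38559 = 38428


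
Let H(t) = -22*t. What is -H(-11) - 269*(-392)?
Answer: 105206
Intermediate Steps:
-H(-11) - 269*(-392) = -(-22)*(-11) - 269*(-392) = -1*242 + 105448 = -242 + 105448 = 105206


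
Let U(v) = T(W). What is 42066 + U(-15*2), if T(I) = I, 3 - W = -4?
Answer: 42073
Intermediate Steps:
W = 7 (W = 3 - 1*(-4) = 3 + 4 = 7)
U(v) = 7
42066 + U(-15*2) = 42066 + 7 = 42073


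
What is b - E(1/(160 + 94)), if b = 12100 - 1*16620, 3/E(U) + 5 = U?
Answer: -1911706/423 ≈ -4519.4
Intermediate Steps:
E(U) = 3/(-5 + U)
b = -4520 (b = 12100 - 16620 = -4520)
b - E(1/(160 + 94)) = -4520 - 3/(-5 + 1/(160 + 94)) = -4520 - 3/(-5 + 1/254) = -4520 - 3/(-1269/254) = -4520 - 3*(-254)/1269 = -4520 - 1*(-254/423) = -4520 + 254/423 = -1911706/423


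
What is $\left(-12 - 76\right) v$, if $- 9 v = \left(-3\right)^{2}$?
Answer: $88$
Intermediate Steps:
$v = -1$ ($v = - \frac{\left(-3\right)^{2}}{9} = \left(- \frac{1}{9}\right) 9 = -1$)
$\left(-12 - 76\right) v = \left(-12 - 76\right) \left(-1\right) = \left(-88\right) \left(-1\right) = 88$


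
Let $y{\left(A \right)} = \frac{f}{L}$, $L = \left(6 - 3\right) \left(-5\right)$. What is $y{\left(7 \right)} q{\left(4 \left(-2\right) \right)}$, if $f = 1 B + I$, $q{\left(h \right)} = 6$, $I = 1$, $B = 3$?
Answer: $- \frac{8}{5} \approx -1.6$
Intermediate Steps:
$L = -15$ ($L = 3 \left(-5\right) = -15$)
$f = 4$ ($f = 1 \cdot 3 + 1 = 3 + 1 = 4$)
$y{\left(A \right)} = - \frac{4}{15}$ ($y{\left(A \right)} = \frac{4}{-15} = 4 \left(- \frac{1}{15}\right) = - \frac{4}{15}$)
$y{\left(7 \right)} q{\left(4 \left(-2\right) \right)} = \left(- \frac{4}{15}\right) 6 = - \frac{8}{5}$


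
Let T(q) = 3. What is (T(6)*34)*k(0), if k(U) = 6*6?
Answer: 3672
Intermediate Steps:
k(U) = 36
(T(6)*34)*k(0) = (3*34)*36 = 102*36 = 3672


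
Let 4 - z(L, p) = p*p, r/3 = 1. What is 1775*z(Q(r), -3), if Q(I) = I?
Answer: -8875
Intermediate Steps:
r = 3 (r = 3*1 = 3)
z(L, p) = 4 - p² (z(L, p) = 4 - p*p = 4 - p²)
1775*z(Q(r), -3) = 1775*(4 - 1*(-3)²) = 1775*(4 - 1*9) = 1775*(4 - 9) = 1775*(-5) = -8875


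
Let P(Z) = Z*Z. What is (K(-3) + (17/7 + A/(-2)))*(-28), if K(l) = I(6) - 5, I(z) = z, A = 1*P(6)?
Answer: 408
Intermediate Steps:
P(Z) = Z²
A = 36 (A = 1*6² = 1*36 = 36)
K(l) = 1 (K(l) = 6 - 5 = 1)
(K(-3) + (17/7 + A/(-2)))*(-28) = (1 + (17/7 + 36/(-2)))*(-28) = (1 + (17*(⅐) + 36*(-½)))*(-28) = (1 + (17/7 - 18))*(-28) = (1 - 109/7)*(-28) = -102/7*(-28) = 408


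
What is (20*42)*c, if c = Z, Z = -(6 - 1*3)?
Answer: -2520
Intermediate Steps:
Z = -3 (Z = -(6 - 3) = -1*3 = -3)
c = -3
(20*42)*c = (20*42)*(-3) = 840*(-3) = -2520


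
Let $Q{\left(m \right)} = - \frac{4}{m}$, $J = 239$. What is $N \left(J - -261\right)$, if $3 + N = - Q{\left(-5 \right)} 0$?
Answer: $-1500$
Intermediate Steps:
$N = -3$ ($N = -3 + - \frac{-4}{-5} \cdot 0 = -3 + - \frac{\left(-4\right) \left(-1\right)}{5} \cdot 0 = -3 + \left(-1\right) \frac{4}{5} \cdot 0 = -3 - 0 = -3 + 0 = -3$)
$N \left(J - -261\right) = - 3 \left(239 - -261\right) = - 3 \left(239 + 261\right) = \left(-3\right) 500 = -1500$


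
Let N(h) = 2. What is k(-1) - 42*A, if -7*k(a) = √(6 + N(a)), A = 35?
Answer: -1470 - 2*√2/7 ≈ -1470.4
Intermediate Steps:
k(a) = -2*√2/7 (k(a) = -√(6 + 2)/7 = -2*√2/7)
k(-1) - 42*A = -2*√2/7 - 42*35 = -2*√2/7 - 1470 = -1470 - 2*√2/7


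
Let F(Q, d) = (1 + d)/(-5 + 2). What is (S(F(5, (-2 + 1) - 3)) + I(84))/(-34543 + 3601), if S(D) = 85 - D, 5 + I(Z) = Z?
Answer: -163/30942 ≈ -0.0052679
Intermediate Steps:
F(Q, d) = -1/3 - d/3 (F(Q, d) = (1 + d)/(-3) = (1 + d)*(-1/3) = -1/3 - d/3)
I(Z) = -5 + Z
(S(F(5, (-2 + 1) - 3)) + I(84))/(-34543 + 3601) = ((85 - (-1/3 - ((-2 + 1) - 3)/3)) + (-5 + 84))/(-34543 + 3601) = ((85 - (-1/3 - (-1 - 3)/3)) + 79)/(-30942) = ((85 - (-1/3 - 1/3*(-4))) + 79)*(-1/30942) = ((85 - (-1/3 + 4/3)) + 79)*(-1/30942) = ((85 - 1*1) + 79)*(-1/30942) = ((85 - 1) + 79)*(-1/30942) = (84 + 79)*(-1/30942) = 163*(-1/30942) = -163/30942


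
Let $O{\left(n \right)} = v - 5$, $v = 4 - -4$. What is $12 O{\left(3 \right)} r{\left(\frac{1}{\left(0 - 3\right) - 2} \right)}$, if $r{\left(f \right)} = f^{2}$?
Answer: $\frac{36}{25} \approx 1.44$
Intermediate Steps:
$v = 8$ ($v = 4 + 4 = 8$)
$O{\left(n \right)} = 3$ ($O{\left(n \right)} = 8 - 5 = 3$)
$12 O{\left(3 \right)} r{\left(\frac{1}{\left(0 - 3\right) - 2} \right)} = 12 \cdot 3 \left(\frac{1}{\left(0 - 3\right) - 2}\right)^{2} = 36 \left(\frac{1}{-3 - 2}\right)^{2} = 36 \left(\frac{1}{-5}\right)^{2} = 36 \left(- \frac{1}{5}\right)^{2} = 36 \cdot \frac{1}{25} = \frac{36}{25}$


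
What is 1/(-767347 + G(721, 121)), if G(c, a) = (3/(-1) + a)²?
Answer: -1/753423 ≈ -1.3273e-6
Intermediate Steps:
G(c, a) = (-3 + a)² (G(c, a) = (3*(-1) + a)² = (-3 + a)²)
1/(-767347 + G(721, 121)) = 1/(-767347 + (-3 + 121)²) = 1/(-767347 + 118²) = 1/(-767347 + 13924) = 1/(-753423) = -1/753423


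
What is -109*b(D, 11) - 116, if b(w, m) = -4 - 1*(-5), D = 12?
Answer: -225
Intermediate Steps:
b(w, m) = 1 (b(w, m) = -4 + 5 = 1)
-109*b(D, 11) - 116 = -109*1 - 116 = -109 - 116 = -225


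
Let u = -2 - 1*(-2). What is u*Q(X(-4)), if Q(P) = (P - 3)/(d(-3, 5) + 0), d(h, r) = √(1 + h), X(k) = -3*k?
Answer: 0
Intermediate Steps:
Q(P) = -I*√2*(-3 + P)/2 (Q(P) = (P - 3)/(√(1 - 3) + 0) = (-3 + P)/(√(-2) + 0) = (-3 + P)/(I*√2 + 0) = (-3 + P)/((I*√2)) = (-3 + P)*(-I*√2/2) = -I*√2*(-3 + P)/2)
u = 0 (u = -2 + 2 = 0)
u*Q(X(-4)) = 0*(I*√2*(3 - (-3)*(-4))/2) = 0*(I*√2*(3 - 1*12)/2) = 0*(I*√2*(3 - 12)/2) = 0*((½)*I*√2*(-9)) = 0*(-9*I*√2/2) = 0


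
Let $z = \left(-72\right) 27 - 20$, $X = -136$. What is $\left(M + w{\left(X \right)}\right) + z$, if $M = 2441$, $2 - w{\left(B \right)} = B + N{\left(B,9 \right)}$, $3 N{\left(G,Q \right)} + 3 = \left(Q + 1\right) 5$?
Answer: $\frac{1798}{3} \approx 599.33$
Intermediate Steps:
$N{\left(G,Q \right)} = \frac{2}{3} + \frac{5 Q}{3}$ ($N{\left(G,Q \right)} = -1 + \frac{\left(Q + 1\right) 5}{3} = -1 + \frac{\left(1 + Q\right) 5}{3} = -1 + \frac{5 + 5 Q}{3} = -1 + \left(\frac{5}{3} + \frac{5 Q}{3}\right) = \frac{2}{3} + \frac{5 Q}{3}$)
$w{\left(B \right)} = - \frac{41}{3} - B$ ($w{\left(B \right)} = 2 - \left(B + \left(\frac{2}{3} + \frac{5}{3} \cdot 9\right)\right) = 2 - \left(B + \left(\frac{2}{3} + 15\right)\right) = 2 - \left(B + \frac{47}{3}\right) = 2 - \left(\frac{47}{3} + B\right) = - \frac{41}{3} - B$)
$z = -1964$ ($z = -1944 - 20 = -1964$)
$\left(M + w{\left(X \right)}\right) + z = \left(2441 - - \frac{367}{3}\right) - 1964 = \left(2441 + \left(- \frac{41}{3} + 136\right)\right) - 1964 = \left(2441 + \frac{367}{3}\right) - 1964 = \frac{7690}{3} - 1964 = \frac{1798}{3}$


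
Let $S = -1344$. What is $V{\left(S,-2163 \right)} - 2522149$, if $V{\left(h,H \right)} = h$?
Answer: $-2523493$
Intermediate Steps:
$V{\left(S,-2163 \right)} - 2522149 = -1344 - 2522149 = -2523493$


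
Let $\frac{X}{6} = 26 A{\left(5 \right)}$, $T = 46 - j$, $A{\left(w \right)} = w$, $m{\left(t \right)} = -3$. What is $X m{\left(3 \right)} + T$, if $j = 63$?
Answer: $-2357$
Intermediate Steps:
$T = -17$ ($T = 46 - 63 = -17$)
$X = 780$ ($X = 6 \cdot 26 \cdot 5 = 6 \cdot 130 = 780$)
$X m{\left(3 \right)} + T = 780 \left(-3\right) - 17 = -2340 - 17 = -2357$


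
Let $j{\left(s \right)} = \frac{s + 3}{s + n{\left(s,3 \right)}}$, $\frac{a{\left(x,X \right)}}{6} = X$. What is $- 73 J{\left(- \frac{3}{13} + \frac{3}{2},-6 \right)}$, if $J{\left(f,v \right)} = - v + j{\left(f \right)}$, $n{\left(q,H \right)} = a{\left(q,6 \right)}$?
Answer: $- \frac{144175}{323} \approx -446.36$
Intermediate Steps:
$a{\left(x,X \right)} = 6 X$
$n{\left(q,H \right)} = 36$ ($n{\left(q,H \right)} = 6 \cdot 6 = 36$)
$j{\left(s \right)} = \frac{3 + s}{36 + s}$ ($j{\left(s \right)} = \frac{s + 3}{s + 36} = \frac{3 + s}{36 + s}$)
$J{\left(f,v \right)} = - v + \frac{3 + f}{36 + f}$
$- 73 J{\left(- \frac{3}{13} + \frac{3}{2},-6 \right)} = - 73 \frac{3 + \left(- \frac{3}{13} + \frac{3}{2}\right) - - 6 \left(36 + \left(- \frac{3}{13} + \frac{3}{2}\right)\right)}{36 + \left(- \frac{3}{13} + \frac{3}{2}\right)} = - 73 \frac{3 + \frac{33}{26} - - 6 \left(36 + \frac{33}{26}\right)}{36 + \frac{33}{26}} = - 73 \frac{3 + \frac{33}{26} - \left(-6\right) \frac{969}{26}}{\frac{969}{26}} = - 73 \frac{26 \left(3 + \frac{33}{26} + \frac{2907}{13}\right)}{969} = - 73 \cdot \frac{26}{969} \cdot \frac{5925}{26} = \left(-73\right) \frac{1975}{323} = - \frac{144175}{323}$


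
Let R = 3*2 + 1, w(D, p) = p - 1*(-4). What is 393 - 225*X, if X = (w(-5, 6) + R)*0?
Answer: 393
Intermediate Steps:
w(D, p) = 4 + p (w(D, p) = p + 4 = 4 + p)
R = 7 (R = 6 + 1 = 7)
X = 0 (X = ((4 + 6) + 7)*0 = (10 + 7)*0 = 17*0 = 0)
393 - 225*X = 393 - 225*0 = 393 + 0 = 393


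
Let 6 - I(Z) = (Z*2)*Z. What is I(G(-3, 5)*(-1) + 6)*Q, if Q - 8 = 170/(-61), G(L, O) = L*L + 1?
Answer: -8268/61 ≈ -135.54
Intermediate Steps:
G(L, O) = 1 + L**2 (G(L, O) = L**2 + 1 = 1 + L**2)
I(Z) = 6 - 2*Z**2 (I(Z) = 6 - Z*2*Z = 6 - 2*Z*Z = 6 - 2*Z**2)
Q = 318/61 (Q = 8 + 170/(-61) = 8 + 170*(-1/61) = 8 - 170/61 = 318/61 ≈ 5.2131)
I(G(-3, 5)*(-1) + 6)*Q = (6 - 2*((1 + (-3)**2)*(-1) + 6)**2)*(318/61) = (6 - 2*((1 + 9)*(-1) + 6)**2)*(318/61) = (6 - 2*(10*(-1) + 6)**2)*(318/61) = (6 - 2*(-10 + 6)**2)*(318/61) = (6 - 2*(-4)**2)*(318/61) = (6 - 2*16)*(318/61) = (6 - 32)*(318/61) = -26*318/61 = -8268/61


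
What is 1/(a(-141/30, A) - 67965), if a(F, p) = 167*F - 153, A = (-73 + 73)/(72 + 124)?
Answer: -10/689029 ≈ -1.4513e-5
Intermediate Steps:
A = 0 (A = 0/196 = 0*(1/196) = 0)
a(F, p) = -153 + 167*F
1/(a(-141/30, A) - 67965) = 1/((-153 + 167*(-141/30)) - 67965) = 1/((-153 + 167*(-141*1/30)) - 67965) = 1/((-153 + 167*(-47/10)) - 67965) = 1/((-153 - 7849/10) - 67965) = 1/(-9379/10 - 67965) = 1/(-689029/10) = -10/689029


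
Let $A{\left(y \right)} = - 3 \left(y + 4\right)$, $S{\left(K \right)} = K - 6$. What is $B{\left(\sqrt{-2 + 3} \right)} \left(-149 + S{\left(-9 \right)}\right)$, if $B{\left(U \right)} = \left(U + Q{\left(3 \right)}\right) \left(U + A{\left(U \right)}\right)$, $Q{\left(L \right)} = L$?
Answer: $9184$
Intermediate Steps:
$S{\left(K \right)} = -6 + K$ ($S{\left(K \right)} = K - 6 = -6 + K$)
$A{\left(y \right)} = -12 - 3 y$ ($A{\left(y \right)} = - 3 \left(4 + y\right) = -12 - 3 y$)
$B{\left(U \right)} = \left(-12 - 2 U\right) \left(3 + U\right)$ ($B{\left(U \right)} = \left(U + 3\right) \left(U - \left(12 + 3 U\right)\right) = \left(3 + U\right) \left(-12 - 2 U\right) = \left(-12 - 2 U\right) \left(3 + U\right)$)
$B{\left(\sqrt{-2 + 3} \right)} \left(-149 + S{\left(-9 \right)}\right) = \left(-36 - 18 \sqrt{-2 + 3} - 2 \left(\sqrt{-2 + 3}\right)^{2}\right) \left(-149 - 15\right) = \left(-36 - 18 \sqrt{1} - 2 \left(\sqrt{1}\right)^{2}\right) \left(-149 - 15\right) = \left(-36 - 18 - 2 \cdot 1^{2}\right) \left(-164\right) = \left(-36 - 18 - 2\right) \left(-164\right) = \left(-56\right) \left(-164\right) = 9184$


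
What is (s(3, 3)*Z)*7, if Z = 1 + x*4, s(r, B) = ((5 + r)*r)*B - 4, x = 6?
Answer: 11900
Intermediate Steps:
s(r, B) = -4 + B*r*(5 + r) (s(r, B) = (r*(5 + r))*B - 4 = B*r*(5 + r) - 4 = -4 + B*r*(5 + r))
Z = 25 (Z = 1 + 6*4 = 1 + 24 = 25)
(s(3, 3)*Z)*7 = ((-4 + 3*3**2 + 5*3*3)*25)*7 = ((-4 + 3*9 + 45)*25)*7 = ((-4 + 27 + 45)*25)*7 = (68*25)*7 = 1700*7 = 11900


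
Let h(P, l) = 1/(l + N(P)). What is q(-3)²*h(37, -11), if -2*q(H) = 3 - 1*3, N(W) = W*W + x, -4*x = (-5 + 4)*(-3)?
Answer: 0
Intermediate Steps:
x = -¾ (x = -(-5 + 4)*(-3)/4 = -(-1)*(-3)/4 = -¼*3 = -¾ ≈ -0.75000)
N(W) = -¾ + W² (N(W) = W*W - ¾ = W² - ¾ = -¾ + W²)
h(P, l) = 1/(-¾ + l + P²) (h(P, l) = 1/(l + (-¾ + P²)) = 1/(-¾ + l + P²))
q(H) = 0 (q(H) = -(3 - 1*3)/2 = -(3 - 3)/2 = -½*0 = 0)
q(-3)²*h(37, -11) = 0²*(4/(-3 + 4*(-11) + 4*37²)) = 0*(4/(-3 - 44 + 4*1369)) = 0*(4/(-3 - 44 + 5476)) = 0*(4/5429) = 0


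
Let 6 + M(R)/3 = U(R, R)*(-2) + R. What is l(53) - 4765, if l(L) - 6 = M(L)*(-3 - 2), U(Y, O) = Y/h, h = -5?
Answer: -5782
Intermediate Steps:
U(Y, O) = -Y/5 (U(Y, O) = Y/(-5) = Y*(-⅕) = -Y/5)
M(R) = -18 + 21*R/5 (M(R) = -18 + 3*(-R/5*(-2) + R) = -18 + 3*(2*R/5 + R) = -18 + 3*(7*R/5) = -18 + 21*R/5)
l(L) = 96 - 21*L (l(L) = 6 + (-18 + 21*L/5)*(-3 - 2) = 6 + (-18 + 21*L/5)*(-5) = 6 + (90 - 21*L) = 96 - 21*L)
l(53) - 4765 = (96 - 21*53) - 4765 = (96 - 1113) - 4765 = -1017 - 4765 = -5782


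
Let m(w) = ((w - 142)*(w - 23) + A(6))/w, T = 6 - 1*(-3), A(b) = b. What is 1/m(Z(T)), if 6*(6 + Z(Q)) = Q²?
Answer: 30/8363 ≈ 0.0035872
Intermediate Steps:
T = 9 (T = 6 + 3 = 9)
Z(Q) = -6 + Q²/6
m(w) = (6 + (-142 + w)*(-23 + w))/w (m(w) = ((w - 142)*(w - 23) + 6)/w = ((-142 + w)*(-23 + w) + 6)/w = (6 + (-142 + w)*(-23 + w))/w)
1/m(Z(T)) = 1/(-165 + (-6 + (⅙)*9²) + 3272/(-6 + (⅙)*9²)) = 1/(-165 + (-6 + (⅙)*81) + 3272/(-6 + (⅙)*81)) = 1/(-165 + (-6 + 27/2) + 3272/(-6 + 27/2)) = 1/(-165 + 15/2 + 3272/(15/2)) = 1/(-165 + 15/2 + 3272*(2/15)) = 1/(-165 + 15/2 + 6544/15) = 1/(8363/30) = 30/8363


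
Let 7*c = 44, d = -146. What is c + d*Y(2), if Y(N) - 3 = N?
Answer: -5066/7 ≈ -723.71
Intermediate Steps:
c = 44/7 (c = (1/7)*44 = 44/7 ≈ 6.2857)
Y(N) = 3 + N
c + d*Y(2) = 44/7 - 146*(3 + 2) = 44/7 - 146*5 = 44/7 - 730 = -5066/7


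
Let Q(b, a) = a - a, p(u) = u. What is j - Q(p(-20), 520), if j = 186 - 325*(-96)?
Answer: 31386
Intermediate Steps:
Q(b, a) = 0
j = 31386 (j = 186 + 31200 = 31386)
j - Q(p(-20), 520) = 31386 - 1*0 = 31386 + 0 = 31386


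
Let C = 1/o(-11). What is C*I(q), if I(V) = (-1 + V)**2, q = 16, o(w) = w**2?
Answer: 225/121 ≈ 1.8595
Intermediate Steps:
C = 1/121 (C = 1/((-11)**2) = 1/121 ≈ 0.0082645)
C*I(q) = (-1 + 16)**2/121 = (1/121)*15**2 = (1/121)*225 = 225/121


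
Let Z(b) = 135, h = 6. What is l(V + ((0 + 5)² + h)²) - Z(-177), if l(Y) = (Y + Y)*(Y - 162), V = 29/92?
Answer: 6503114497/4232 ≈ 1.5367e+6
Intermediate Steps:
V = 29/92 (V = 29*(1/92) = 29/92 ≈ 0.31522)
l(Y) = 2*Y*(-162 + Y) (l(Y) = (2*Y)*(-162 + Y) = 2*Y*(-162 + Y))
l(V + ((0 + 5)² + h)²) - Z(-177) = 2*(29/92 + ((0 + 5)² + 6)²)*(-162 + (29/92 + ((0 + 5)² + 6)²)) - 1*135 = 2*(29/92 + (5² + 6)²)*(-162 + (29/92 + (5² + 6)²)) - 135 = 2*(29/92 + (25 + 6)²)*(-162 + (29/92 + (25 + 6)²)) - 135 = 2*(29/92 + 31²)*(-162 + (29/92 + 31²)) - 135 = 2*(29/92 + 961)*(-162 + (29/92 + 961)) - 135 = 2*(88441/92)*(-162 + 88441/92) - 135 = 2*(88441/92)*(73537/92) - 135 = 6503685817/4232 - 135 = 6503114497/4232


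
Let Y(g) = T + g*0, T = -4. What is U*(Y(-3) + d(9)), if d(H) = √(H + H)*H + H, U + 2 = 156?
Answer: 770 + 4158*√2 ≈ 6650.3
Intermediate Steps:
U = 154 (U = -2 + 156 = 154)
d(H) = H + √2*H^(3/2) (d(H) = √(2*H)*H + H = (√2*√H)*H + H = √2*H^(3/2) + H = H + √2*H^(3/2))
Y(g) = -4 (Y(g) = -4 + g*0 = -4 + 0 = -4)
U*(Y(-3) + d(9)) = 154*(-4 + (9 + √2*9^(3/2))) = 154*(-4 + (9 + √2*27)) = 154*(-4 + (9 + 27*√2)) = 154*(5 + 27*√2) = 770 + 4158*√2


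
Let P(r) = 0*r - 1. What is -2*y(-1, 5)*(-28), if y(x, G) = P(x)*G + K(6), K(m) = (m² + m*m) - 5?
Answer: 3472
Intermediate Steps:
P(r) = -1 (P(r) = 0 - 1 = -1)
K(m) = -5 + 2*m² (K(m) = (m² + m²) - 5 = 2*m² - 5 = -5 + 2*m²)
y(x, G) = 67 - G (y(x, G) = -G + (-5 + 2*6²) = -G + (-5 + 2*36) = -G + (-5 + 72) = -G + 67 = 67 - G)
-2*y(-1, 5)*(-28) = -2*(67 - 1*5)*(-28) = -2*(67 - 5)*(-28) = -2*62*(-28) = -124*(-28) = 3472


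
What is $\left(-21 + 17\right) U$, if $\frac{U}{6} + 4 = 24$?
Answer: $-480$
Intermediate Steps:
$U = 120$ ($U = -24 + 6 \cdot 24 = -24 + 144 = 120$)
$\left(-21 + 17\right) U = \left(-21 + 17\right) 120 = \left(-4\right) 120 = -480$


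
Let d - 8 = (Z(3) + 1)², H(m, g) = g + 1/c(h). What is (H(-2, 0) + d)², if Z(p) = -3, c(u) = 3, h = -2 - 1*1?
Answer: 1369/9 ≈ 152.11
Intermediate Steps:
h = -3 (h = -2 - 1 = -3)
H(m, g) = ⅓ + g (H(m, g) = g + 1/3 = g + ⅓ = ⅓ + g)
d = 12 (d = 8 + (-3 + 1)² = 8 + (-2)² = 8 + 4 = 12)
(H(-2, 0) + d)² = ((⅓ + 0) + 12)² = (⅓ + 12)² = (37/3)² = 1369/9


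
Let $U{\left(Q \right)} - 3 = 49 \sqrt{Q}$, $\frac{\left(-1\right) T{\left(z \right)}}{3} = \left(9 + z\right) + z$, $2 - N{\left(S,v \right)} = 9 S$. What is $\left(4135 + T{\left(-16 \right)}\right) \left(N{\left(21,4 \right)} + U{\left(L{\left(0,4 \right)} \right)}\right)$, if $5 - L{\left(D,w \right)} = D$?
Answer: $-773536 + 205996 \sqrt{5} \approx -3.1292 \cdot 10^{5}$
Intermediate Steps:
$L{\left(D,w \right)} = 5 - D$
$N{\left(S,v \right)} = 2 - 9 S$
$T{\left(z \right)} = -27 - 6 z$ ($T{\left(z \right)} = - 3 \left(\left(9 + z\right) + z\right) = - 3 \left(9 + 2 z\right) = -27 - 6 z$)
$U{\left(Q \right)} = 3 + 49 \sqrt{Q}$
$\left(4135 + T{\left(-16 \right)}\right) \left(N{\left(21,4 \right)} + U{\left(L{\left(0,4 \right)} \right)}\right) = \left(4135 - -69\right) \left(\left(2 - 189\right) + \left(3 + 49 \sqrt{5 - 0}\right)\right) = \left(4135 + \left(-27 + 96\right)\right) \left(\left(2 - 189\right) + \left(3 + 49 \sqrt{5 + 0}\right)\right) = \left(4135 + 69\right) \left(-187 + \left(3 + 49 \sqrt{5}\right)\right) = 4204 \left(-184 + 49 \sqrt{5}\right) = -773536 + 205996 \sqrt{5}$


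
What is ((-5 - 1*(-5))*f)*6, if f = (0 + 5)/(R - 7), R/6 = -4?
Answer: 0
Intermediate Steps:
R = -24 (R = 6*(-4) = -24)
f = -5/31 (f = (0 + 5)/(-24 - 7) = 5/(-31) = 5*(-1/31) = -5/31 ≈ -0.16129)
((-5 - 1*(-5))*f)*6 = ((-5 - 1*(-5))*(-5/31))*6 = ((-5 + 5)*(-5/31))*6 = (0*(-5/31))*6 = 0*6 = 0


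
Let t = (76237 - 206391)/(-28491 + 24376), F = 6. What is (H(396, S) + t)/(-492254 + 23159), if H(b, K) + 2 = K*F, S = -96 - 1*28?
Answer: 2939636/1930325925 ≈ 0.0015229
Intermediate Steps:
S = -124 (S = -96 - 28 = -124)
H(b, K) = -2 + 6*K (H(b, K) = -2 + K*6 = -2 + 6*K)
t = 130154/4115 (t = -130154/(-4115) = -130154*(-1/4115) = 130154/4115 ≈ 31.629)
(H(396, S) + t)/(-492254 + 23159) = ((-2 + 6*(-124)) + 130154/4115)/(-492254 + 23159) = ((-2 - 744) + 130154/4115)/(-469095) = (-746 + 130154/4115)*(-1/469095) = -2939636/4115*(-1/469095) = 2939636/1930325925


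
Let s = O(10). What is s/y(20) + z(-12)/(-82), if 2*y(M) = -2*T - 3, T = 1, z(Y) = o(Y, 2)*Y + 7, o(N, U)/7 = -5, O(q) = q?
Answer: -755/82 ≈ -9.2073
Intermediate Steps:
o(N, U) = -35 (o(N, U) = 7*(-5) = -35)
z(Y) = 7 - 35*Y (z(Y) = -35*Y + 7 = 7 - 35*Y)
s = 10
y(M) = -5/2 (y(M) = (-2*1 - 3)/2 = (-2 - 3)/2 = (½)*(-5) = -5/2)
s/y(20) + z(-12)/(-82) = 10/(-5/2) + (7 - 35*(-12))/(-82) = 10*(-⅖) + (7 + 420)*(-1/82) = -4 + 427*(-1/82) = -4 - 427/82 = -755/82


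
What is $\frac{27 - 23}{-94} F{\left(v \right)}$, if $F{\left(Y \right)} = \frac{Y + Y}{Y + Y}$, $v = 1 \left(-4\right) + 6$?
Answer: $- \frac{2}{47} \approx -0.042553$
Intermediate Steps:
$v = 2$ ($v = -4 + 6 = 2$)
$F{\left(Y \right)} = 1$ ($F{\left(Y \right)} = \frac{2 Y}{2 Y} = 2 Y \frac{1}{2 Y} = 1$)
$\frac{27 - 23}{-94} F{\left(v \right)} = \frac{27 - 23}{-94} \cdot 1 = 4 \left(- \frac{1}{94}\right) 1 = \left(- \frac{2}{47}\right) 1 = - \frac{2}{47}$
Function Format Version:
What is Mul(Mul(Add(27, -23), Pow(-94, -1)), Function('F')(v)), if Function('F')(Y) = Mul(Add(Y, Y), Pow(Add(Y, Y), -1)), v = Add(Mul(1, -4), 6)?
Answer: Rational(-2, 47) ≈ -0.042553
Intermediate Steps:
v = 2 (v = Add(-4, 6) = 2)
Function('F')(Y) = 1 (Function('F')(Y) = Mul(Mul(2, Y), Pow(Mul(2, Y), -1)) = Mul(Mul(2, Y), Mul(Rational(1, 2), Pow(Y, -1))) = 1)
Mul(Mul(Add(27, -23), Pow(-94, -1)), Function('F')(v)) = Mul(Mul(Add(27, -23), Pow(-94, -1)), 1) = Mul(Mul(4, Rational(-1, 94)), 1) = Mul(Rational(-2, 47), 1) = Rational(-2, 47)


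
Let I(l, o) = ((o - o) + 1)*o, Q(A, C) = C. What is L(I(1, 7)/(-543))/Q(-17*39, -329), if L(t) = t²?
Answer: -7/13857903 ≈ -5.0513e-7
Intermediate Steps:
I(l, o) = o (I(l, o) = (0 + 1)*o = 1*o = o)
L(I(1, 7)/(-543))/Q(-17*39, -329) = (7/(-543))²/(-329) = (7*(-1/543))²*(-1/329) = (-7/543)²*(-1/329) = (49/294849)*(-1/329) = -7/13857903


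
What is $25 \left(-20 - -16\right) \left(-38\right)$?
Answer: $3800$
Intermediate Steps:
$25 \left(-20 - -16\right) \left(-38\right) = 25 \left(-20 + 16\right) \left(-38\right) = 25 \left(-4\right) \left(-38\right) = \left(-100\right) \left(-38\right) = 3800$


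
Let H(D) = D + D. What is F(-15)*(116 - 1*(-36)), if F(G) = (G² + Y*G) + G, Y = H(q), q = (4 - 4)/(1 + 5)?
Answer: 31920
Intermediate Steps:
q = 0 (q = 0/6 = 0*(⅙) = 0)
H(D) = 2*D
Y = 0 (Y = 2*0 = 0)
F(G) = G + G² (F(G) = (G² + 0*G) + G = (G² + 0) + G = G² + G = G + G²)
F(-15)*(116 - 1*(-36)) = (-15*(1 - 15))*(116 - 1*(-36)) = (-15*(-14))*(116 + 36) = 210*152 = 31920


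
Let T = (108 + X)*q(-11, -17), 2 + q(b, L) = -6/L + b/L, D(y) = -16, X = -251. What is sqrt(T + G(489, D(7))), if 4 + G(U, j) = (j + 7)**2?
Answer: 2*sqrt(55) ≈ 14.832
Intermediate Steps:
q(b, L) = -2 - 6/L + b/L (q(b, L) = -2 + (-6/L + b/L) = -2 - 6/L + b/L)
G(U, j) = -4 + (7 + j)**2 (G(U, j) = -4 + (j + 7)**2 = -4 + (7 + j)**2)
T = 143 (T = (108 - 251)*((-6 - 11 - 2*(-17))/(-17)) = -(-143)*(-6 - 11 + 34)/17 = -(-143)*17/17 = -143*(-1) = 143)
sqrt(T + G(489, D(7))) = sqrt(143 + (-4 + (7 - 16)**2)) = sqrt(143 + (-4 + (-9)**2)) = sqrt(143 + (-4 + 81)) = sqrt(143 + 77) = sqrt(220) = 2*sqrt(55)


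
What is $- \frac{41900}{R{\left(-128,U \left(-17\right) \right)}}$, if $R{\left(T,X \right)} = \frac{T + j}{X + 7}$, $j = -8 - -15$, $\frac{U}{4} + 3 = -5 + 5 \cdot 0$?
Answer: $\frac{23086900}{121} \approx 1.908 \cdot 10^{5}$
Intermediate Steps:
$U = -32$ ($U = -12 + 4 \left(-5 + 5 \cdot 0\right) = -12 + 4 \left(-5 + 0\right) = -12 + 4 \left(-5\right) = -12 - 20 = -32$)
$j = 7$ ($j = -8 + 15 = 7$)
$R{\left(T,X \right)} = \frac{7 + T}{7 + X}$ ($R{\left(T,X \right)} = \frac{T + 7}{X + 7} = \frac{7 + T}{7 + X}$)
$- \frac{41900}{R{\left(-128,U \left(-17\right) \right)}} = - \frac{41900}{\frac{1}{7 - -544} \left(7 - 128\right)} = - \frac{41900}{\frac{1}{7 + 544} \left(-121\right)} = - \frac{41900}{\frac{1}{551} \left(-121\right)} = - \frac{41900}{- \frac{121}{551}} = \left(-41900\right) \left(- \frac{551}{121}\right) = \frac{23086900}{121}$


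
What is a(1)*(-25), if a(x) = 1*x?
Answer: -25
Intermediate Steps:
a(x) = x
a(1)*(-25) = 1*(-25) = -25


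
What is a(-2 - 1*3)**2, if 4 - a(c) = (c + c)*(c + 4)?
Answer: 36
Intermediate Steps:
a(c) = 4 - 2*c*(4 + c) (a(c) = 4 - (c + c)*(c + 4) = 4 - 2*c*(4 + c))
a(-2 - 1*3)**2 = (4 - 8*(-2 - 1*3) - 2*(-2 - 1*3)**2)**2 = (4 - 8*(-2 - 3) - 2*(-2 - 3)**2)**2 = (4 - 8*(-5) - 2*(-5)**2)**2 = (4 + 40 - 2*25)**2 = (4 + 40 - 50)**2 = (-6)**2 = 36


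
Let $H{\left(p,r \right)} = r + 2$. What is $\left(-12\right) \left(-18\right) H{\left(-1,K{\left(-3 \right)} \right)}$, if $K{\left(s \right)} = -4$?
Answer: $-432$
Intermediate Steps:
$H{\left(p,r \right)} = 2 + r$
$\left(-12\right) \left(-18\right) H{\left(-1,K{\left(-3 \right)} \right)} = \left(-12\right) \left(-18\right) \left(2 - 4\right) = 216 \left(-2\right) = -432$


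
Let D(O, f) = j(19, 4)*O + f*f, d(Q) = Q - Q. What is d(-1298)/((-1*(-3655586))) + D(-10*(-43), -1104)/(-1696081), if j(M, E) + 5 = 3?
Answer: -1217956/1696081 ≈ -0.71810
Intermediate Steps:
j(M, E) = -2 (j(M, E) = -5 + 3 = -2)
d(Q) = 0
D(O, f) = f² - 2*O (D(O, f) = -2*O + f*f = -2*O + f² = f² - 2*O)
d(-1298)/((-1*(-3655586))) + D(-10*(-43), -1104)/(-1696081) = 0/((-1*(-3655586))) + ((-1104)² - (-20)*(-43))/(-1696081) = 0/3655586 + (1218816 - 2*430)*(-1/1696081) = 0*(1/3655586) + (1218816 - 860)*(-1/1696081) = 0 + 1217956*(-1/1696081) = 0 - 1217956/1696081 = -1217956/1696081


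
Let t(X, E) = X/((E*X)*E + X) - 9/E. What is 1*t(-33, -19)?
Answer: 3277/6878 ≈ 0.47645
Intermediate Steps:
t(X, E) = -9/E + X/(X + X*E²) (t(X, E) = X/(X*E² + X) - 9/E = X/(X + X*E²) - 9/E = -9/E + X/(X + X*E²))
1*t(-33, -19) = 1*((-9 - 19 - 9*(-19)²)/(-19 + (-19)³)) = 1*((-9 - 19 - 9*361)/(-19 - 6859)) = 1*((-9 - 19 - 3249)/(-6878)) = 1*(-1/6878*(-3277)) = 1*(3277/6878) = 3277/6878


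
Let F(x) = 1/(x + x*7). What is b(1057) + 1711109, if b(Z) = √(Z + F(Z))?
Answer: 1711109 + √18894917202/4228 ≈ 1.7111e+6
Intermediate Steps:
F(x) = 1/(8*x) (F(x) = 1/(x + 7*x) = 1/(8*x))
b(Z) = √(Z + 1/(8*Z))
b(1057) + 1711109 = √(2/1057 + 16*1057)/4 + 1711109 = √(2*(1/1057) + 16912)/4 + 1711109 = √(2/1057 + 16912)/4 + 1711109 = √(17875986/1057)/4 + 1711109 = (√18894917202/1057)/4 + 1711109 = √18894917202/4228 + 1711109 = 1711109 + √18894917202/4228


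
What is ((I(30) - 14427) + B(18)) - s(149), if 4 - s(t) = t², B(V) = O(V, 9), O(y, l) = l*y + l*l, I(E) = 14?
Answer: 8027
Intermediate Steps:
O(y, l) = l² + l*y (O(y, l) = l*y + l² = l² + l*y)
B(V) = 81 + 9*V (B(V) = 9*(9 + V) = 81 + 9*V)
s(t) = 4 - t²
((I(30) - 14427) + B(18)) - s(149) = ((14 - 14427) + (81 + 9*18)) - (4 - 1*149²) = (-14413 + (81 + 162)) - (4 - 1*22201) = (-14413 + 243) - (4 - 22201) = -14170 - 1*(-22197) = -14170 + 22197 = 8027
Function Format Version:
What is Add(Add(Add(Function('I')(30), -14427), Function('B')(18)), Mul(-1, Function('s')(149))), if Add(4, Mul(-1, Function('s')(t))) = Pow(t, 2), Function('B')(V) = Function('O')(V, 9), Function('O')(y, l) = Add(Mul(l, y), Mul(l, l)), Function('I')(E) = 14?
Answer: 8027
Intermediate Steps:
Function('O')(y, l) = Add(Pow(l, 2), Mul(l, y)) (Function('O')(y, l) = Add(Mul(l, y), Pow(l, 2)) = Add(Pow(l, 2), Mul(l, y)))
Function('B')(V) = Add(81, Mul(9, V)) (Function('B')(V) = Mul(9, Add(9, V)) = Add(81, Mul(9, V)))
Function('s')(t) = Add(4, Mul(-1, Pow(t, 2)))
Add(Add(Add(Function('I')(30), -14427), Function('B')(18)), Mul(-1, Function('s')(149))) = Add(Add(Add(14, -14427), Add(81, Mul(9, 18))), Mul(-1, Add(4, Mul(-1, Pow(149, 2))))) = Add(Add(-14413, Add(81, 162)), Mul(-1, Add(4, Mul(-1, 22201)))) = Add(Add(-14413, 243), Mul(-1, Add(4, -22201))) = Add(-14170, Mul(-1, -22197)) = Add(-14170, 22197) = 8027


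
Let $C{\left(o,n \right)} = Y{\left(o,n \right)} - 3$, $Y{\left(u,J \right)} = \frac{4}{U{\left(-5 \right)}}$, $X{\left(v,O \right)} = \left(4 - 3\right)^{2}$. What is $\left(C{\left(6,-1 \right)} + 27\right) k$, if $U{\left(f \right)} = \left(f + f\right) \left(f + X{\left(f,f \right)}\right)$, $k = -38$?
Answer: $- \frac{4579}{5} \approx -915.8$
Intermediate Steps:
$X{\left(v,O \right)} = 1$ ($X{\left(v,O \right)} = 1^{2} = 1$)
$U{\left(f \right)} = 2 f \left(1 + f\right)$ ($U{\left(f \right)} = \left(f + f\right) \left(f + 1\right) = 2 f \left(1 + f\right)$)
$Y{\left(u,J \right)} = \frac{1}{10}$ ($Y{\left(u,J \right)} = \frac{4}{2 \left(-5\right) \left(1 - 5\right)} = \frac{4}{2 \left(-5\right) \left(-4\right)} = \frac{4}{40} = 4 \cdot \frac{1}{40} = \frac{1}{10}$)
$C{\left(o,n \right)} = - \frac{29}{10}$ ($C{\left(o,n \right)} = \frac{1}{10} - 3 = - \frac{29}{10}$)
$\left(C{\left(6,-1 \right)} + 27\right) k = \left(- \frac{29}{10} + 27\right) \left(-38\right) = \frac{241}{10} \left(-38\right) = - \frac{4579}{5}$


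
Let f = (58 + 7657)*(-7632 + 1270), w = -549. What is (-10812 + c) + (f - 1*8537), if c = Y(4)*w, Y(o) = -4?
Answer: -49099983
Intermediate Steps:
f = -49082830 (f = 7715*(-6362) = -49082830)
c = 2196 (c = -4*(-549) = 2196)
(-10812 + c) + (f - 1*8537) = (-10812 + 2196) + (-49082830 - 1*8537) = -8616 + (-49082830 - 8537) = -8616 - 49091367 = -49099983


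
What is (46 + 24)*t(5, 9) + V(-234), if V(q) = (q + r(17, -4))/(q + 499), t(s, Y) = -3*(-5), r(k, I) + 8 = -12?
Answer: 277996/265 ≈ 1049.0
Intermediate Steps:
r(k, I) = -20 (r(k, I) = -8 - 12 = -20)
t(s, Y) = 15
V(q) = (-20 + q)/(499 + q) (V(q) = (q - 20)/(q + 499) = (-20 + q)/(499 + q))
(46 + 24)*t(5, 9) + V(-234) = (46 + 24)*15 + (-20 - 234)/(499 - 234) = 70*15 - 254/265 = 1050 + (1/265)*(-254) = 1050 - 254/265 = 277996/265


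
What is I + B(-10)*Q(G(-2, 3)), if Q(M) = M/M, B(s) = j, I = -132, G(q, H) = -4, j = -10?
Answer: -142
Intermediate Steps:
B(s) = -10
Q(M) = 1
I + B(-10)*Q(G(-2, 3)) = -132 - 10*1 = -132 - 10 = -142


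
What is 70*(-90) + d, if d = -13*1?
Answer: -6313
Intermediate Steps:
d = -13
70*(-90) + d = 70*(-90) - 13 = -6300 - 13 = -6313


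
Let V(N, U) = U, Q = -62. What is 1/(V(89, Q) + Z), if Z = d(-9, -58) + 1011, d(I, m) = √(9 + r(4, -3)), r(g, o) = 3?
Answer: 949/900589 - 2*√3/900589 ≈ 0.0010499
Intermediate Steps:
d(I, m) = 2*√3 (d(I, m) = √(9 + 3) = √12 = 2*√3)
Z = 1011 + 2*√3 (Z = 2*√3 + 1011 = 1011 + 2*√3 ≈ 1014.5)
1/(V(89, Q) + Z) = 1/(-62 + (1011 + 2*√3)) = 1/(949 + 2*√3)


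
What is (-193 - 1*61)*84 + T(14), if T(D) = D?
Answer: -21322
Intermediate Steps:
(-193 - 1*61)*84 + T(14) = (-193 - 1*61)*84 + 14 = (-193 - 61)*84 + 14 = -254*84 + 14 = -21336 + 14 = -21322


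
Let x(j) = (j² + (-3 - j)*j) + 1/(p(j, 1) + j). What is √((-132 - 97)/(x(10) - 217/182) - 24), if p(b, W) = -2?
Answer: 4*I*√1205522/1077 ≈ 4.0779*I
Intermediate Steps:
x(j) = j² + 1/(-2 + j) + j*(-3 - j) (x(j) = (j² + (-3 - j)*j) + 1/(-2 + j) = (j² + j*(-3 - j)) + 1/(-2 + j) = j² + 1/(-2 + j) + j*(-3 - j))
√((-132 - 97)/(x(10) - 217/182) - 24) = √((-132 - 97)/((1 - 3*10² + 6*10)/(-2 + 10) - 217/182) - 24) = √(-229/((1 - 3*100 + 60)/8 - 217*1/182) - 24) = √(-229/((1 - 300 + 60)/8 - 31/26) - 24) = √(-229/((⅛)*(-239) - 31/26) - 24) = √(-229/(-239/8 - 31/26) - 24) = √(-229/(-3231/104) - 24) = √(-229*(-104/3231) - 24) = √(23816/3231 - 24) = √(-53728/3231) = 4*I*√1205522/1077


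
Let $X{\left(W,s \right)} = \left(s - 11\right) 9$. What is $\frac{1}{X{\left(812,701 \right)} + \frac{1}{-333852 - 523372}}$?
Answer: $\frac{857224}{5323361039} \approx 0.00016103$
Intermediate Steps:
$X{\left(W,s \right)} = -99 + 9 s$ ($X{\left(W,s \right)} = \left(-11 + s\right) 9 = -99 + 9 s$)
$\frac{1}{X{\left(812,701 \right)} + \frac{1}{-333852 - 523372}} = \frac{1}{\left(-99 + 9 \cdot 701\right) + \frac{1}{-333852 - 523372}} = \frac{1}{\left(-99 + 6309\right) + \frac{1}{-857224}} = \frac{1}{6210 - \frac{1}{857224}} = \frac{1}{\frac{5323361039}{857224}} = \frac{857224}{5323361039}$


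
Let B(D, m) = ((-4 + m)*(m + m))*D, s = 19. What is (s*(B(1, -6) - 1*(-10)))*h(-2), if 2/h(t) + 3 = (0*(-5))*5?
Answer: -4940/3 ≈ -1646.7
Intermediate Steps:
h(t) = -2/3 (h(t) = 2/(-3 + (0*(-5))*5) = 2/(-3 + 0*5) = 2/(-3 + 0) = 2/(-3) = 2*(-1/3) = -2/3)
B(D, m) = 2*D*m*(-4 + m) (B(D, m) = ((-4 + m)*(2*m))*D = (2*m*(-4 + m))*D = 2*D*m*(-4 + m))
(s*(B(1, -6) - 1*(-10)))*h(-2) = (19*(2*1*(-6)*(-4 - 6) - 1*(-10)))*(-2/3) = (19*(2*1*(-6)*(-10) + 10))*(-2/3) = (19*(120 + 10))*(-2/3) = (19*130)*(-2/3) = 2470*(-2/3) = -4940/3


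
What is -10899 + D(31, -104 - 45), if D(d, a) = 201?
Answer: -10698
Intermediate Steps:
-10899 + D(31, -104 - 45) = -10899 + 201 = -10698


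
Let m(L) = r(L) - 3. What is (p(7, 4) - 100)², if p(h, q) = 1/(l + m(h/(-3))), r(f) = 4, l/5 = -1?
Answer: 160801/16 ≈ 10050.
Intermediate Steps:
l = -5 (l = 5*(-1) = -5)
m(L) = 1 (m(L) = 4 - 3 = 1)
p(h, q) = -¼ (p(h, q) = 1/(-5 + 1) = 1/(-4) = -¼)
(p(7, 4) - 100)² = (-¼ - 100)² = (-401/4)² = 160801/16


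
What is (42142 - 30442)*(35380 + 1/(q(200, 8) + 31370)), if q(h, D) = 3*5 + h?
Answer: 2614896884340/6317 ≈ 4.1395e+8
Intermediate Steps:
q(h, D) = 15 + h
(42142 - 30442)*(35380 + 1/(q(200, 8) + 31370)) = (42142 - 30442)*(35380 + 1/((15 + 200) + 31370)) = 11700*(35380 + 1/(215 + 31370)) = 11700*(35380 + 1/31585) = 11700*(1117477301/31585) = 2614896884340/6317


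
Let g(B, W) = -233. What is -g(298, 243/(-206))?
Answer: 233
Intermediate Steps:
-g(298, 243/(-206)) = -1*(-233) = 233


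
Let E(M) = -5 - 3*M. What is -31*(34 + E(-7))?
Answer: -1550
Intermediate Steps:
-31*(34 + E(-7)) = -31*(34 + (-5 - 3*(-7))) = -31*(34 + (-5 + 21)) = -31*(34 + 16) = -31*50 = -1550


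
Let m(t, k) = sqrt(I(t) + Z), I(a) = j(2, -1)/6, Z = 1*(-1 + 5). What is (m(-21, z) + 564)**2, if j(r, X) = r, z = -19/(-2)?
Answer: (1692 + sqrt(39))**2/9 ≈ 3.2045e+5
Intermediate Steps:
z = 19/2 (z = -19*(-1/2) = 19/2 ≈ 9.5000)
Z = 4 (Z = 1*4 = 4)
I(a) = 1/3 (I(a) = 2/6 = 2*(1/6) = 1/3)
m(t, k) = sqrt(39)/3 (m(t, k) = sqrt(1/3 + 4) = sqrt(13/3) = sqrt(39)/3)
(m(-21, z) + 564)**2 = (sqrt(39)/3 + 564)**2 = (564 + sqrt(39)/3)**2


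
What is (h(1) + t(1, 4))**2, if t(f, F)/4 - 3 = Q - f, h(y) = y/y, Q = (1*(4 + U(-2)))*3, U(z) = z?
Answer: 1089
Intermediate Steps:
Q = 6 (Q = (1*(4 - 2))*3 = (1*2)*3 = 2*3 = 6)
h(y) = 1
t(f, F) = 36 - 4*f (t(f, F) = 12 + 4*(6 - f) = 12 + (24 - 4*f) = 36 - 4*f)
(h(1) + t(1, 4))**2 = (1 + (36 - 4*1))**2 = (1 + (36 - 4))**2 = (1 + 32)**2 = 33**2 = 1089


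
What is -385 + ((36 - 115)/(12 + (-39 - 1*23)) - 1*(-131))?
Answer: -12621/50 ≈ -252.42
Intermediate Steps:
-385 + ((36 - 115)/(12 + (-39 - 1*23)) - 1*(-131)) = -385 + (-79/(12 + (-39 - 23)) + 131) = -385 + (-79/(12 - 62) + 131) = -385 + (-79/(-50) + 131) = -385 + (-79*(-1/50) + 131) = -385 + (79/50 + 131) = -385 + 6629/50 = -12621/50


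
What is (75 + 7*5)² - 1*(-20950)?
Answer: 33050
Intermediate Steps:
(75 + 7*5)² - 1*(-20950) = (75 + 35)² + 20950 = 110² + 20950 = 12100 + 20950 = 33050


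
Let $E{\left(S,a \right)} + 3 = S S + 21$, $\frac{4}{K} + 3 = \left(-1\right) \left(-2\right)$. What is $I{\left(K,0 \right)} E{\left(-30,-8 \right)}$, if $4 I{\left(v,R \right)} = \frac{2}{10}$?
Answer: $\frac{459}{10} \approx 45.9$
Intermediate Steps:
$K = -4$ ($K = \frac{4}{-3 - -2} = \frac{4}{-3 + 2} = \frac{4}{-1} = 4 \left(-1\right) = -4$)
$E{\left(S,a \right)} = 18 + S^{2}$ ($E{\left(S,a \right)} = -3 + \left(S S + 21\right) = -3 + \left(S^{2} + 21\right) = -3 + \left(21 + S^{2}\right) = 18 + S^{2}$)
$I{\left(v,R \right)} = \frac{1}{20}$ ($I{\left(v,R \right)} = \frac{2 \cdot \frac{1}{10}}{4} = \frac{1}{4} \cdot \frac{1}{5} = \frac{1}{20}$)
$I{\left(K,0 \right)} E{\left(-30,-8 \right)} = \frac{18 + \left(-30\right)^{2}}{20} = \frac{18 + 900}{20} = \frac{1}{20} \cdot 918 = \frac{459}{10}$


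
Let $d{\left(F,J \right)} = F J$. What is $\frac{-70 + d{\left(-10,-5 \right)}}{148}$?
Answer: $- \frac{5}{37} \approx -0.13514$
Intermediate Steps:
$\frac{-70 + d{\left(-10,-5 \right)}}{148} = \frac{-70 - -50}{148} = \left(-70 + 50\right) \frac{1}{148} = \left(-20\right) \frac{1}{148} = - \frac{5}{37}$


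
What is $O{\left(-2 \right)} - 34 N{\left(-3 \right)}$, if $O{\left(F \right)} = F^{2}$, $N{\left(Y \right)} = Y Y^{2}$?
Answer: $922$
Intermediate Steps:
$N{\left(Y \right)} = Y^{3}$
$O{\left(-2 \right)} - 34 N{\left(-3 \right)} = \left(-2\right)^{2} - 34 \left(-3\right)^{3} = 4 - -918 = 4 + 918 = 922$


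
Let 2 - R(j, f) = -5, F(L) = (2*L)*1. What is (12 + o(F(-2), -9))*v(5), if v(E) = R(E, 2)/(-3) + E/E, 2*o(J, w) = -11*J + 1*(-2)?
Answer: -44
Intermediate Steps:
F(L) = 2*L
R(j, f) = 7 (R(j, f) = 2 - 1*(-5) = 2 + 5 = 7)
o(J, w) = -1 - 11*J/2 (o(J, w) = (-11*J + 1*(-2))/2 = (-11*J - 2)/2 = (-2 - 11*J)/2 = -1 - 11*J/2)
v(E) = -4/3 (v(E) = 7/(-3) + E/E = 7*(-1/3) + 1 = -7/3 + 1 = -4/3)
(12 + o(F(-2), -9))*v(5) = (12 + (-1 - 11*(-2)))*(-4/3) = (12 + (-1 - 11/2*(-4)))*(-4/3) = (12 + (-1 + 22))*(-4/3) = (12 + 21)*(-4/3) = 33*(-4/3) = -44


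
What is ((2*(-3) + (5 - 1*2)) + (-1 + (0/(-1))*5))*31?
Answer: -124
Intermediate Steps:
((2*(-3) + (5 - 1*2)) + (-1 + (0/(-1))*5))*31 = ((-6 + (5 - 2)) + (-1 + (0*(-1))*5))*31 = ((-6 + 3) + (-1 + 0*5))*31 = (-3 + (-1 + 0))*31 = (-3 - 1)*31 = -4*31 = -124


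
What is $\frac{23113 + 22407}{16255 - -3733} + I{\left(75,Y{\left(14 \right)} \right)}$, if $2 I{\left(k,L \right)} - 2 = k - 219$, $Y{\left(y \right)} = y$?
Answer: $- \frac{343407}{4997} \approx -68.723$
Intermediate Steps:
$I{\left(k,L \right)} = - \frac{217}{2} + \frac{k}{2}$ ($I{\left(k,L \right)} = 1 + \frac{k - 219}{2} = 1 + \frac{-219 + k}{2} = 1 + \left(- \frac{219}{2} + \frac{k}{2}\right) = - \frac{217}{2} + \frac{k}{2}$)
$\frac{23113 + 22407}{16255 - -3733} + I{\left(75,Y{\left(14 \right)} \right)} = \frac{23113 + 22407}{16255 - -3733} + \left(- \frac{217}{2} + \frac{1}{2} \cdot 75\right) = \frac{45520}{16255 + \left(-7034 + 10767\right)} + \left(- \frac{217}{2} + \frac{75}{2}\right) = \frac{45520}{16255 + 3733} - 71 = \frac{45520}{19988} - 71 = 45520 \cdot \frac{1}{19988} - 71 = \frac{11380}{4997} - 71 = - \frac{343407}{4997}$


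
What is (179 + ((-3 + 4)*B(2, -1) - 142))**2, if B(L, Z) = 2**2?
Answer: 1681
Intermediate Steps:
B(L, Z) = 4
(179 + ((-3 + 4)*B(2, -1) - 142))**2 = (179 + ((-3 + 4)*4 - 142))**2 = (179 + (1*4 - 142))**2 = (179 + (4 - 142))**2 = (179 - 138)**2 = 41**2 = 1681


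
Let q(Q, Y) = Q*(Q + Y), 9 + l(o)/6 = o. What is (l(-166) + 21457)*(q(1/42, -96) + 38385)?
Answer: 1381698973363/1764 ≈ 7.8328e+8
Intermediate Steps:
l(o) = -54 + 6*o
(l(-166) + 21457)*(q(1/42, -96) + 38385) = ((-54 + 6*(-166)) + 21457)*((1/42 - 96)/42 + 38385) = ((-54 - 996) + 21457)*((1/42 - 96)/42 + 38385) = (-1050 + 21457)*((1/42)*(-4031/42) + 38385) = 20407*(-4031/1764 + 38385) = 20407*(67707109/1764) = 1381698973363/1764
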